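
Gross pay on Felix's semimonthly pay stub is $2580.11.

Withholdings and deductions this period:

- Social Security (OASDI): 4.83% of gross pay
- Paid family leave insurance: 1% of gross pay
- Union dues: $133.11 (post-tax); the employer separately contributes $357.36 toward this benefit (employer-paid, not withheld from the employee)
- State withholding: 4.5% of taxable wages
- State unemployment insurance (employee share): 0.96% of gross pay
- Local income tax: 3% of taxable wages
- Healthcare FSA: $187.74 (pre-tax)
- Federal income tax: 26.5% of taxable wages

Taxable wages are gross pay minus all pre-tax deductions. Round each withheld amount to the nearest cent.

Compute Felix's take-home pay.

Healthcare FSA: $187.74
Taxable wages = $2580.11 − $187.74 = $2392.37
Local income tax: $2392.37 × 0.03 = $71.77
Federal income tax: $2392.37 × 0.265 = $633.98
State withholding: $2392.37 × 0.045 = $107.66
Paid family leave insurance: $2580.11 × 0.01 = $25.80
State unemployment insurance (employee share): $2580.11 × 0.0096 = $24.77
Social Security (OASDI): $2580.11 × 0.0483 = $124.62
Union dues: $133.11
(Employer's $357.36 toward union dues is not withheld from the employee.)
Total deductions = $187.74 + $71.77 + $633.98 + $107.66 + $25.80 + $24.77 + $124.62 + $133.11 = $1309.45
Net pay = $2580.11 − $1309.45 = $1270.66

$1270.66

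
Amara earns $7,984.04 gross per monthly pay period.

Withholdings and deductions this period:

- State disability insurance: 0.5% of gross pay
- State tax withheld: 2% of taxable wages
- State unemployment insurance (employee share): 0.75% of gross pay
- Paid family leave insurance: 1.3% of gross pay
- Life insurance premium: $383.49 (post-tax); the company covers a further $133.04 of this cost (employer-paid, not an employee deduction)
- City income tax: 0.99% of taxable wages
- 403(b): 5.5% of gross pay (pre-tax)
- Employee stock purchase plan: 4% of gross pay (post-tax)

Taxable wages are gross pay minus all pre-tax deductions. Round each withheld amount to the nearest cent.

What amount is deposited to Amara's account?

$6,412.89

403(b): $7,984.04 × 0.055 = $439.12
Taxable wages = $7,984.04 − $439.12 = $7,544.92
City income tax: $7,544.92 × 0.0099 = $74.69
State tax withheld: $7,544.92 × 0.02 = $150.90
Paid family leave insurance: $7,984.04 × 0.013 = $103.79
State disability insurance: $7,984.04 × 0.005 = $39.92
State unemployment insurance (employee share): $7,984.04 × 0.0075 = $59.88
Employee stock purchase plan: $7,984.04 × 0.04 = $319.36
Life insurance premium: $383.49
(Employer's $133.04 toward life insurance premium is not withheld from the employee.)
Total deductions = $439.12 + $74.69 + $150.90 + $103.79 + $39.92 + $59.88 + $319.36 + $383.49 = $1,571.15
Net pay = $7,984.04 − $1,571.15 = $6,412.89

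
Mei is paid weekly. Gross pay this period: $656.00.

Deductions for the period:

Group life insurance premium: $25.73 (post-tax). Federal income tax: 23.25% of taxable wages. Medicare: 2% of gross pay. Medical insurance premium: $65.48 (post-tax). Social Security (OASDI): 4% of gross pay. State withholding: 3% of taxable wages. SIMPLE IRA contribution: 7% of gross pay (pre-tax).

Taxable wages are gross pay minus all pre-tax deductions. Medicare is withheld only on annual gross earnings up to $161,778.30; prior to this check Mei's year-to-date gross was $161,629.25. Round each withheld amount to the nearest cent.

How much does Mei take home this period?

$329.51

SIMPLE IRA contribution: $656.00 × 0.07 = $45.92
Taxable wages = $656.00 − $45.92 = $610.08
State withholding: $610.08 × 0.03 = $18.30
Federal income tax: $610.08 × 0.2325 = $141.84
Medicare: only $161,778.30 − $161,629.25 = $149.05 of this check is subject → $149.05 × 0.02 = $2.98
Social Security (OASDI): $656.00 × 0.04 = $26.24
Group life insurance premium: $25.73
Medical insurance premium: $65.48
Total deductions = $45.92 + $18.30 + $141.84 + $2.98 + $26.24 + $25.73 + $65.48 = $326.49
Net pay = $656.00 − $326.49 = $329.51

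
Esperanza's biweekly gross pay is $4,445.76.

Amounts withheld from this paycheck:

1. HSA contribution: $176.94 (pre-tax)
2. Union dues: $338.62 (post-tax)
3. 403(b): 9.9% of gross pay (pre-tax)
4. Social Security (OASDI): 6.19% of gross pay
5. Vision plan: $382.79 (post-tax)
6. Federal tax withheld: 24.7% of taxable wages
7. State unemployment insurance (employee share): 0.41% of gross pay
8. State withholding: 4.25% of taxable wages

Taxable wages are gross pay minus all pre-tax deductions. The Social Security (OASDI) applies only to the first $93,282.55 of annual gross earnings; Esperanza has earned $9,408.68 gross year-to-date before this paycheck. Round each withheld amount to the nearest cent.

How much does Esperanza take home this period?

$1,705.45

403(b): $4,445.76 × 0.099 = $440.13
HSA contribution: $176.94
Pre-tax total = $440.13 + $176.94 = $617.07
Taxable wages = $4,445.76 − $617.07 = $3,828.69
State withholding: $3,828.69 × 0.0425 = $162.72
Federal tax withheld: $3,828.69 × 0.247 = $945.69
Social Security (OASDI): cap not yet reached, full $4,445.76 is subject → $4,445.76 × 0.0619 = $275.19
State unemployment insurance (employee share): $4,445.76 × 0.0041 = $18.23
Union dues: $338.62
Vision plan: $382.79
Total deductions = $440.13 + $176.94 + $162.72 + $945.69 + $275.19 + $18.23 + $338.62 + $382.79 = $2,740.31
Net pay = $4,445.76 − $2,740.31 = $1,705.45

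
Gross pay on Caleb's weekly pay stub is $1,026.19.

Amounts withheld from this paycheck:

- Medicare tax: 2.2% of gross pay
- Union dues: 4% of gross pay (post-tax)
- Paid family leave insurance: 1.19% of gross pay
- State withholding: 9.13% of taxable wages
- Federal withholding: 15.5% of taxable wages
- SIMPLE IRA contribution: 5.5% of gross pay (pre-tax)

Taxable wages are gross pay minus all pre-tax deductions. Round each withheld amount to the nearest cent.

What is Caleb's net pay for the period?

SIMPLE IRA contribution: $1,026.19 × 0.055 = $56.44
Taxable wages = $1,026.19 − $56.44 = $969.75
Federal withholding: $969.75 × 0.155 = $150.31
State withholding: $969.75 × 0.0913 = $88.54
Medicare tax: $1,026.19 × 0.022 = $22.58
Paid family leave insurance: $1,026.19 × 0.0119 = $12.21
Union dues: $1,026.19 × 0.04 = $41.05
Total deductions = $56.44 + $150.31 + $88.54 + $22.58 + $12.21 + $41.05 = $371.13
Net pay = $1,026.19 − $371.13 = $655.06

$655.06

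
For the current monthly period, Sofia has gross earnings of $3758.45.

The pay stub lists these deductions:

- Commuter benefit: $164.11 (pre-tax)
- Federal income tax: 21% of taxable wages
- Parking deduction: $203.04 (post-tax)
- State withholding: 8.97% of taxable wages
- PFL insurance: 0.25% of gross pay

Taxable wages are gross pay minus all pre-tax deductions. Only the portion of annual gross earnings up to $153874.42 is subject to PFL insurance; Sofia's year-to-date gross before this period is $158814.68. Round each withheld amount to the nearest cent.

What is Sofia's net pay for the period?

$2314.08

Commuter benefit: $164.11
Taxable wages = $3758.45 − $164.11 = $3594.34
Federal income tax: $3594.34 × 0.21 = $754.81
State withholding: $3594.34 × 0.0897 = $322.41
PFL insurance: annual cap $153874.42 already reached (YTD $158814.68), so $0.00
Parking deduction: $203.04
Total deductions = $164.11 + $754.81 + $322.41 + $0.00 + $203.04 = $1444.37
Net pay = $3758.45 − $1444.37 = $2314.08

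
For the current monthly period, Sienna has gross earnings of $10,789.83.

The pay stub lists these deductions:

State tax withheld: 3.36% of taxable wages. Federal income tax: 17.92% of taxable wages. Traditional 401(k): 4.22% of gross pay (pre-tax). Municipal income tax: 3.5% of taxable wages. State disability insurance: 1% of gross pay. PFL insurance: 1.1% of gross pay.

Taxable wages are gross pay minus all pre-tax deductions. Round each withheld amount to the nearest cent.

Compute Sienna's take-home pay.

Traditional 401(k): $10,789.83 × 0.0422 = $455.33
Taxable wages = $10,789.83 − $455.33 = $10,334.50
State tax withheld: $10,334.50 × 0.0336 = $347.24
Federal income tax: $10,334.50 × 0.1792 = $1,851.94
Municipal income tax: $10,334.50 × 0.035 = $361.71
PFL insurance: $10,789.83 × 0.011 = $118.69
State disability insurance: $10,789.83 × 0.01 = $107.90
Total deductions = $455.33 + $347.24 + $1,851.94 + $361.71 + $118.69 + $107.90 = $3,242.81
Net pay = $10,789.83 − $3,242.81 = $7,547.02

$7,547.02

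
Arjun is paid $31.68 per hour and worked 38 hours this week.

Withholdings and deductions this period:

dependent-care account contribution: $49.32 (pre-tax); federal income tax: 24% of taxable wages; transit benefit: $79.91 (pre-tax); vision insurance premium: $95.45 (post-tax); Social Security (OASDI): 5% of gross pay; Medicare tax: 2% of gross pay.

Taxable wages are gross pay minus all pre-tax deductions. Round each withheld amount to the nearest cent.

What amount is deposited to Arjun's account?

$636.98

Gross pay: 38 × $31.68 = $1203.84
Dependent-care account contribution: $49.32
Transit benefit: $79.91
Pre-tax total = $49.32 + $79.91 = $129.23
Taxable wages = $1203.84 − $129.23 = $1074.61
Federal income tax: $1074.61 × 0.24 = $257.91
Medicare tax: $1203.84 × 0.02 = $24.08
Social Security (OASDI): $1203.84 × 0.05 = $60.19
Vision insurance premium: $95.45
Total deductions = $49.32 + $79.91 + $257.91 + $24.08 + $60.19 + $95.45 = $566.86
Net pay = $1203.84 − $566.86 = $636.98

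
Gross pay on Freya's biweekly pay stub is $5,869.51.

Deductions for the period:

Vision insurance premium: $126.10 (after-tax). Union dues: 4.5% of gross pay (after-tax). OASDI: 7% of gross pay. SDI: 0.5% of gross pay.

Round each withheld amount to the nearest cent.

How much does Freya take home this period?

SDI: $5,869.51 × 0.005 = $29.35
OASDI: $5,869.51 × 0.07 = $410.87
Union dues: $5,869.51 × 0.045 = $264.13
Vision insurance premium: $126.10
Total deductions = $29.35 + $410.87 + $264.13 + $126.10 = $830.45
Net pay = $5,869.51 − $830.45 = $5,039.06

$5,039.06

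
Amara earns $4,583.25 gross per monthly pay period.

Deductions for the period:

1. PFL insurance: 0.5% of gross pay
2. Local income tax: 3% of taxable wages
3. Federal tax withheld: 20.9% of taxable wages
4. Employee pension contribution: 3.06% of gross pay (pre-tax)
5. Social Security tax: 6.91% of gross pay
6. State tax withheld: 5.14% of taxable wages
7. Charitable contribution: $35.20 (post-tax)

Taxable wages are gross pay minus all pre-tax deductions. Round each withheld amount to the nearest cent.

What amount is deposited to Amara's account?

$2,777.93

Employee pension contribution: $4,583.25 × 0.0306 = $140.25
Taxable wages = $4,583.25 − $140.25 = $4,443.00
State tax withheld: $4,443.00 × 0.0514 = $228.37
Local income tax: $4,443.00 × 0.03 = $133.29
Federal tax withheld: $4,443.00 × 0.209 = $928.59
Social Security tax: $4,583.25 × 0.0691 = $316.70
PFL insurance: $4,583.25 × 0.005 = $22.92
Charitable contribution: $35.20
Total deductions = $140.25 + $228.37 + $133.29 + $928.59 + $316.70 + $22.92 + $35.20 = $1,805.32
Net pay = $4,583.25 − $1,805.32 = $2,777.93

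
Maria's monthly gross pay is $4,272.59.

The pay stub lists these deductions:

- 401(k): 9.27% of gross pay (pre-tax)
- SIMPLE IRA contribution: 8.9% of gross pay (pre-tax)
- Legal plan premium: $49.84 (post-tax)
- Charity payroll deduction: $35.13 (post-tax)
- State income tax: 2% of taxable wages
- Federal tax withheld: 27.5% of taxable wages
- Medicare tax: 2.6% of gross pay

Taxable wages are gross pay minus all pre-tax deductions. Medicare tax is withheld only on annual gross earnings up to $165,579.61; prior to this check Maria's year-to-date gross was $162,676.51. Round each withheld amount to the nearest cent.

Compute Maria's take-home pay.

SIMPLE IRA contribution: $4,272.59 × 0.089 = $380.26
401(k): $4,272.59 × 0.0927 = $396.07
Pre-tax total = $380.26 + $396.07 = $776.33
Taxable wages = $4,272.59 − $776.33 = $3,496.26
State income tax: $3,496.26 × 0.02 = $69.93
Federal tax withheld: $3,496.26 × 0.275 = $961.47
Medicare tax: only $165,579.61 − $162,676.51 = $2,903.10 of this check is subject → $2,903.10 × 0.026 = $75.48
Charity payroll deduction: $35.13
Legal plan premium: $49.84
Total deductions = $380.26 + $396.07 + $69.93 + $961.47 + $75.48 + $35.13 + $49.84 = $1,968.18
Net pay = $4,272.59 − $1,968.18 = $2,304.41

$2,304.41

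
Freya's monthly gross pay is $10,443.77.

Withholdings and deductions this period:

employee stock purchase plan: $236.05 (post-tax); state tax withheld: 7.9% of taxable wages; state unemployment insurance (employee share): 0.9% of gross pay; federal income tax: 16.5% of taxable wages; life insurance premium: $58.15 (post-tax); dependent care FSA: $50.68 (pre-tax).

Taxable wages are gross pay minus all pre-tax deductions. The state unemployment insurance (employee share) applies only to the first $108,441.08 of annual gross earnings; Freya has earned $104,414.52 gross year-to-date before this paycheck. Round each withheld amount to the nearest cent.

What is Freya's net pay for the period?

Dependent care FSA: $50.68
Taxable wages = $10,443.77 − $50.68 = $10,393.09
Federal income tax: $10,393.09 × 0.165 = $1,714.86
State tax withheld: $10,393.09 × 0.079 = $821.05
State unemployment insurance (employee share): only $108,441.08 − $104,414.52 = $4,026.56 of this check is subject → $4,026.56 × 0.009 = $36.24
Employee stock purchase plan: $236.05
Life insurance premium: $58.15
Total deductions = $50.68 + $1,714.86 + $821.05 + $36.24 + $236.05 + $58.15 = $2,917.03
Net pay = $10,443.77 − $2,917.03 = $7,526.74

$7,526.74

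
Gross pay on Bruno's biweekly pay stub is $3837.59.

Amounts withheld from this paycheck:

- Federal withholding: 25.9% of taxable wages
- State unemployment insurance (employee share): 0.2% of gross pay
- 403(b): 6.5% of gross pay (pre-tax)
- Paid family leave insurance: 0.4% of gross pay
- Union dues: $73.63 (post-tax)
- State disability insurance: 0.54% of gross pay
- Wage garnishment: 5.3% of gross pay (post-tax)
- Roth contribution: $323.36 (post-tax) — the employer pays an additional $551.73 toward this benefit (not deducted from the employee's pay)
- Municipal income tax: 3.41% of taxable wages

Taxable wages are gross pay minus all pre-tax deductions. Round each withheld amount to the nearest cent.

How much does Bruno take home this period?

$1892.33

403(b): $3837.59 × 0.065 = $249.44
Taxable wages = $3837.59 − $249.44 = $3588.15
Municipal income tax: $3588.15 × 0.0341 = $122.36
Federal withholding: $3588.15 × 0.259 = $929.33
State unemployment insurance (employee share): $3837.59 × 0.002 = $7.68
State disability insurance: $3837.59 × 0.0054 = $20.72
Paid family leave insurance: $3837.59 × 0.004 = $15.35
Roth contribution: $323.36
Union dues: $73.63
Wage garnishment: $3837.59 × 0.053 = $203.39
(Employer's $551.73 toward Roth contribution is not withheld from the employee.)
Total deductions = $249.44 + $122.36 + $929.33 + $7.68 + $20.72 + $15.35 + $323.36 + $73.63 + $203.39 = $1945.26
Net pay = $3837.59 − $1945.26 = $1892.33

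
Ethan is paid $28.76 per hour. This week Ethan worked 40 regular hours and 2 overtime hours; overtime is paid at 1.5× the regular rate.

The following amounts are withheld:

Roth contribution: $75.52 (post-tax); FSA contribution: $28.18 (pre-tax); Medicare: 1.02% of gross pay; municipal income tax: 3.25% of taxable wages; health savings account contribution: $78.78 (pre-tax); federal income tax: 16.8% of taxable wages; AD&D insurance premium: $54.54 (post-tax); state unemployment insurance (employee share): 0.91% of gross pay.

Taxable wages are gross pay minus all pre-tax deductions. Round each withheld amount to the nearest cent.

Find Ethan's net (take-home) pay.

Regular pay: 40 × $28.76 = $1,150.40
Overtime pay: 2 × $28.76 × 1.5 = $86.28
Gross pay = $1,150.40 + $86.28 = $1,236.68
FSA contribution: $28.18
Health savings account contribution: $78.78
Pre-tax total = $28.18 + $78.78 = $106.96
Taxable wages = $1,236.68 − $106.96 = $1,129.72
Federal income tax: $1,129.72 × 0.168 = $189.79
Municipal income tax: $1,129.72 × 0.0325 = $36.72
State unemployment insurance (employee share): $1,236.68 × 0.0091 = $11.25
Medicare: $1,236.68 × 0.0102 = $12.61
Roth contribution: $75.52
AD&D insurance premium: $54.54
Total deductions = $28.18 + $78.78 + $189.79 + $36.72 + $11.25 + $12.61 + $75.52 + $54.54 = $487.39
Net pay = $1,236.68 − $487.39 = $749.29

$749.29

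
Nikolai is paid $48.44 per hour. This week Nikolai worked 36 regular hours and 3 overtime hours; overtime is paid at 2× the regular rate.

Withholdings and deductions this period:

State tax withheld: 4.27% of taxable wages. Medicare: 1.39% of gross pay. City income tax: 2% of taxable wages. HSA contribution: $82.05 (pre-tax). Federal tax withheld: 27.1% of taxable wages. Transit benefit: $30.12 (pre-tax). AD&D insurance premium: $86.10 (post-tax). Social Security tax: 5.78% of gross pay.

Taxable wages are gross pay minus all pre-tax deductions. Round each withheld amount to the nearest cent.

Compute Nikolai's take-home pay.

$1,048.86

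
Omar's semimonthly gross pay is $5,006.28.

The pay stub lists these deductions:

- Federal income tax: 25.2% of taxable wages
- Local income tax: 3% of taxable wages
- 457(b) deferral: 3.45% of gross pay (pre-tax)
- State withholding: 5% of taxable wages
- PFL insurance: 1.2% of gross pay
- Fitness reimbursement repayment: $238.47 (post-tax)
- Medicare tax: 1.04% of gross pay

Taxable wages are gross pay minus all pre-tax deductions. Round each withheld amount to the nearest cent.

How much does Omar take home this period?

$2,878.19

457(b) deferral: $5,006.28 × 0.0345 = $172.72
Taxable wages = $5,006.28 − $172.72 = $4,833.56
Federal income tax: $4,833.56 × 0.252 = $1,218.06
Local income tax: $4,833.56 × 0.03 = $145.01
State withholding: $4,833.56 × 0.05 = $241.68
PFL insurance: $5,006.28 × 0.012 = $60.08
Medicare tax: $5,006.28 × 0.0104 = $52.07
Fitness reimbursement repayment: $238.47
Total deductions = $172.72 + $1,218.06 + $145.01 + $241.68 + $60.08 + $52.07 + $238.47 = $2,128.09
Net pay = $5,006.28 − $2,128.09 = $2,878.19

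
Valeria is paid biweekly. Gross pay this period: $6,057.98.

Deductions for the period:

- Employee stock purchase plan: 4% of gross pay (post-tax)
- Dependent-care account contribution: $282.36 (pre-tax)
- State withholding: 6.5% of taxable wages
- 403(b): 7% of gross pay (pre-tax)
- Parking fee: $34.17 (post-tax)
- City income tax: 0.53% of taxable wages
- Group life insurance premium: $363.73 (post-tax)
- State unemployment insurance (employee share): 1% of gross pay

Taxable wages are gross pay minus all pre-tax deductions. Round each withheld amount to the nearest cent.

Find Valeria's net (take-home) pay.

$4,274.55

403(b): $6,057.98 × 0.07 = $424.06
Dependent-care account contribution: $282.36
Pre-tax total = $424.06 + $282.36 = $706.42
Taxable wages = $6,057.98 − $706.42 = $5,351.56
State withholding: $5,351.56 × 0.065 = $347.85
City income tax: $5,351.56 × 0.0053 = $28.36
State unemployment insurance (employee share): $6,057.98 × 0.01 = $60.58
Parking fee: $34.17
Group life insurance premium: $363.73
Employee stock purchase plan: $6,057.98 × 0.04 = $242.32
Total deductions = $424.06 + $282.36 + $347.85 + $28.36 + $60.58 + $34.17 + $363.73 + $242.32 = $1,783.43
Net pay = $6,057.98 − $1,783.43 = $4,274.55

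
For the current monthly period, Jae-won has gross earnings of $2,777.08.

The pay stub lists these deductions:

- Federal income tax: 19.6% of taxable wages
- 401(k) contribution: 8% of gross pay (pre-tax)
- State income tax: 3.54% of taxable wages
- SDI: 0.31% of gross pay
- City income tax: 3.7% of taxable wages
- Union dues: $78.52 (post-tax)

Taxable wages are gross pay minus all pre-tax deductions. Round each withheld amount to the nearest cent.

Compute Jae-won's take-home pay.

401(k) contribution: $2,777.08 × 0.08 = $222.17
Taxable wages = $2,777.08 − $222.17 = $2,554.91
State income tax: $2,554.91 × 0.0354 = $90.44
City income tax: $2,554.91 × 0.037 = $94.53
Federal income tax: $2,554.91 × 0.196 = $500.76
SDI: $2,777.08 × 0.0031 = $8.61
Union dues: $78.52
Total deductions = $222.17 + $90.44 + $94.53 + $500.76 + $8.61 + $78.52 = $995.03
Net pay = $2,777.08 − $995.03 = $1,782.05

$1,782.05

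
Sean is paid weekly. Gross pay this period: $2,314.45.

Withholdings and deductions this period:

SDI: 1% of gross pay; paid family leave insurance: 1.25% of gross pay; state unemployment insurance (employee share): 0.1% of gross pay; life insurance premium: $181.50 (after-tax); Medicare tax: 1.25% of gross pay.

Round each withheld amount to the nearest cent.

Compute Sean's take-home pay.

$2,049.64

Paid family leave insurance: $2,314.45 × 0.0125 = $28.93
State unemployment insurance (employee share): $2,314.45 × 0.001 = $2.31
SDI: $2,314.45 × 0.01 = $23.14
Medicare tax: $2,314.45 × 0.0125 = $28.93
Life insurance premium: $181.50
Total deductions = $28.93 + $2.31 + $23.14 + $28.93 + $181.50 = $264.81
Net pay = $2,314.45 − $264.81 = $2,049.64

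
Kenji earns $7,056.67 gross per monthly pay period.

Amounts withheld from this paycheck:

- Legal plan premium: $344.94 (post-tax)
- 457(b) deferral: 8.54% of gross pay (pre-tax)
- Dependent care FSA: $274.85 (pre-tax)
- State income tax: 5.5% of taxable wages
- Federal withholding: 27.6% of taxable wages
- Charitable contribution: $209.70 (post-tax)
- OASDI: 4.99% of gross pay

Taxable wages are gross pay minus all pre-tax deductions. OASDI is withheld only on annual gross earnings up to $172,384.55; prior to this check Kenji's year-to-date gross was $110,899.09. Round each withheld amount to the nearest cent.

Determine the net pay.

Dependent care FSA: $274.85
457(b) deferral: $7,056.67 × 0.0854 = $602.64
Pre-tax total = $274.85 + $602.64 = $877.49
Taxable wages = $7,056.67 − $877.49 = $6,179.18
Federal withholding: $6,179.18 × 0.276 = $1,705.45
State income tax: $6,179.18 × 0.055 = $339.85
OASDI: cap not yet reached, full $7,056.67 is subject → $7,056.67 × 0.0499 = $352.13
Legal plan premium: $344.94
Charitable contribution: $209.70
Total deductions = $274.85 + $602.64 + $1,705.45 + $339.85 + $352.13 + $344.94 + $209.70 = $3,829.56
Net pay = $7,056.67 − $3,829.56 = $3,227.11

$3,227.11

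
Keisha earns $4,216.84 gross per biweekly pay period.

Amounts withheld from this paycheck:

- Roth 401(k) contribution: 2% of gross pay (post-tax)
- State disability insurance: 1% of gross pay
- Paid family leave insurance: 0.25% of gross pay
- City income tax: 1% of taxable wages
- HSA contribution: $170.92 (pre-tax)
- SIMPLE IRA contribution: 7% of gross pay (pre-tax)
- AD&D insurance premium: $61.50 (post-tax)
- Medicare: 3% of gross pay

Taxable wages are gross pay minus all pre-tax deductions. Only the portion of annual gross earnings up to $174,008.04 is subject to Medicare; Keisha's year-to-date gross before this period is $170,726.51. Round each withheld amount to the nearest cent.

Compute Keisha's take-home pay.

$3,416.23

SIMPLE IRA contribution: $4,216.84 × 0.07 = $295.18
HSA contribution: $170.92
Pre-tax total = $295.18 + $170.92 = $466.10
Taxable wages = $4,216.84 − $466.10 = $3,750.74
City income tax: $3,750.74 × 0.01 = $37.51
State disability insurance: $4,216.84 × 0.01 = $42.17
Paid family leave insurance: $4,216.84 × 0.0025 = $10.54
Medicare: only $174,008.04 − $170,726.51 = $3,281.53 of this check is subject → $3,281.53 × 0.03 = $98.45
Roth 401(k) contribution: $4,216.84 × 0.02 = $84.34
AD&D insurance premium: $61.50
Total deductions = $295.18 + $170.92 + $37.51 + $42.17 + $10.54 + $98.45 + $84.34 + $61.50 = $800.61
Net pay = $4,216.84 − $800.61 = $3,416.23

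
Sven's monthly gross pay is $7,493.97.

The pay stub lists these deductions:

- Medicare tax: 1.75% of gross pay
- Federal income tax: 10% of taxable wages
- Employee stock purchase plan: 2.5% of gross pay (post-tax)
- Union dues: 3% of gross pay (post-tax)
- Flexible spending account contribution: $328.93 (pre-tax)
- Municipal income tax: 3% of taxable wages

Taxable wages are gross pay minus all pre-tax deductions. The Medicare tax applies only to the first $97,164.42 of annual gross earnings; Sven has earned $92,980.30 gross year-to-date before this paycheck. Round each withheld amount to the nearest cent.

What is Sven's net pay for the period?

$5,748.20

Flexible spending account contribution: $328.93
Taxable wages = $7,493.97 − $328.93 = $7,165.04
Municipal income tax: $7,165.04 × 0.03 = $214.95
Federal income tax: $7,165.04 × 0.1 = $716.50
Medicare tax: only $97,164.42 − $92,980.30 = $4,184.12 of this check is subject → $4,184.12 × 0.0175 = $73.22
Employee stock purchase plan: $7,493.97 × 0.025 = $187.35
Union dues: $7,493.97 × 0.03 = $224.82
Total deductions = $328.93 + $214.95 + $716.50 + $73.22 + $187.35 + $224.82 = $1,745.77
Net pay = $7,493.97 − $1,745.77 = $5,748.20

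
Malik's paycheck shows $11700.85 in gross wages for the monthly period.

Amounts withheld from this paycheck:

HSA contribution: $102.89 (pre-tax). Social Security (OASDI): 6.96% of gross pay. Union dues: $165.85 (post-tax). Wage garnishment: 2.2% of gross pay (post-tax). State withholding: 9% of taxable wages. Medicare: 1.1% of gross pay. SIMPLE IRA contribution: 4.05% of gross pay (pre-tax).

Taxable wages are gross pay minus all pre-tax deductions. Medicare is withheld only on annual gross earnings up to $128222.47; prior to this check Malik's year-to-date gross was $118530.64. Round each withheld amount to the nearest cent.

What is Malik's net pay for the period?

$8778.65

HSA contribution: $102.89
SIMPLE IRA contribution: $11700.85 × 0.0405 = $473.88
Pre-tax total = $102.89 + $473.88 = $576.77
Taxable wages = $11700.85 − $576.77 = $11124.08
State withholding: $11124.08 × 0.09 = $1001.17
Medicare: only $128222.47 − $118530.64 = $9691.83 of this check is subject → $9691.83 × 0.011 = $106.61
Social Security (OASDI): $11700.85 × 0.0696 = $814.38
Wage garnishment: $11700.85 × 0.022 = $257.42
Union dues: $165.85
Total deductions = $102.89 + $473.88 + $1001.17 + $106.61 + $814.38 + $257.42 + $165.85 = $2922.20
Net pay = $11700.85 − $2922.20 = $8778.65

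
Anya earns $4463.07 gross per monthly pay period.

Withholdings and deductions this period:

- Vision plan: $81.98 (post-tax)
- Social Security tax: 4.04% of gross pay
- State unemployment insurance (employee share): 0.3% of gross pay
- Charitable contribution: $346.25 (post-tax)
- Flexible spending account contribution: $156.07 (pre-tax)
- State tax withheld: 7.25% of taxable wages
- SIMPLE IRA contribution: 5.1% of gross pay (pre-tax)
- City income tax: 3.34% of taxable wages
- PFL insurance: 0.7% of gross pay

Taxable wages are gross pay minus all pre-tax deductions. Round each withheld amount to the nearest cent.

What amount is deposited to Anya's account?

$2994.20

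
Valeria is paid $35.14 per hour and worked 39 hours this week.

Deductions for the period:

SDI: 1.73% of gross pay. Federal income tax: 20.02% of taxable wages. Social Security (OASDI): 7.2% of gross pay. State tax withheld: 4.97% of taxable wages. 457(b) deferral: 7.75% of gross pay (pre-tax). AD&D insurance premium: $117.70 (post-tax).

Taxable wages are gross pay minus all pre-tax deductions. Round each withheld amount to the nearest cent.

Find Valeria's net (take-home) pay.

$708.24

Gross pay: 39 × $35.14 = $1,370.46
457(b) deferral: $1,370.46 × 0.0775 = $106.21
Taxable wages = $1,370.46 − $106.21 = $1,264.25
State tax withheld: $1,264.25 × 0.0497 = $62.83
Federal income tax: $1,264.25 × 0.2002 = $253.10
Social Security (OASDI): $1,370.46 × 0.072 = $98.67
SDI: $1,370.46 × 0.0173 = $23.71
AD&D insurance premium: $117.70
Total deductions = $106.21 + $62.83 + $253.10 + $98.67 + $23.71 + $117.70 = $662.22
Net pay = $1,370.46 − $662.22 = $708.24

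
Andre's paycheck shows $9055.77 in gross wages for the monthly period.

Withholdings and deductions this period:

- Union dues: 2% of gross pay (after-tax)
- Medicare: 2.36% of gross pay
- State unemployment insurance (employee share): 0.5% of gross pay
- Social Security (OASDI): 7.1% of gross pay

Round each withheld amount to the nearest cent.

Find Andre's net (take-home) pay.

Social Security (OASDI): $9055.77 × 0.071 = $642.96
State unemployment insurance (employee share): $9055.77 × 0.005 = $45.28
Medicare: $9055.77 × 0.0236 = $213.72
Union dues: $9055.77 × 0.02 = $181.12
Total deductions = $642.96 + $45.28 + $213.72 + $181.12 = $1083.08
Net pay = $9055.77 − $1083.08 = $7972.69

$7972.69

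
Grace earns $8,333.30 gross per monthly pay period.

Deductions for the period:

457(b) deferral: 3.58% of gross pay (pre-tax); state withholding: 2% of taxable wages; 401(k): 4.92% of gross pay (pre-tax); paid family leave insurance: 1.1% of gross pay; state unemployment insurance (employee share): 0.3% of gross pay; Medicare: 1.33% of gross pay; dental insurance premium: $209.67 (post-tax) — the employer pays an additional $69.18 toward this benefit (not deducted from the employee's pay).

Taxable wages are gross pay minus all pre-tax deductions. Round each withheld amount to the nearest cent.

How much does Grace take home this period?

457(b) deferral: $8,333.30 × 0.0358 = $298.33
401(k): $8,333.30 × 0.0492 = $410.00
Pre-tax total = $298.33 + $410.00 = $708.33
Taxable wages = $8,333.30 − $708.33 = $7,624.97
State withholding: $7,624.97 × 0.02 = $152.50
Paid family leave insurance: $8,333.30 × 0.011 = $91.67
State unemployment insurance (employee share): $8,333.30 × 0.003 = $25.00
Medicare: $8,333.30 × 0.0133 = $110.83
Dental insurance premium: $209.67
(Employer's $69.18 toward dental insurance premium is not withheld from the employee.)
Total deductions = $298.33 + $410.00 + $152.50 + $91.67 + $25.00 + $110.83 + $209.67 = $1,298.00
Net pay = $8,333.30 − $1,298.00 = $7,035.30

$7,035.30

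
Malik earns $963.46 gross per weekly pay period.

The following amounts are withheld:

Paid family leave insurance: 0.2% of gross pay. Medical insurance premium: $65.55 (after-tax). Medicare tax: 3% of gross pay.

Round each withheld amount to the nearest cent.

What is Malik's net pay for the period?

Medicare tax: $963.46 × 0.03 = $28.90
Paid family leave insurance: $963.46 × 0.002 = $1.93
Medical insurance premium: $65.55
Total deductions = $28.90 + $1.93 + $65.55 = $96.38
Net pay = $963.46 − $96.38 = $867.08

$867.08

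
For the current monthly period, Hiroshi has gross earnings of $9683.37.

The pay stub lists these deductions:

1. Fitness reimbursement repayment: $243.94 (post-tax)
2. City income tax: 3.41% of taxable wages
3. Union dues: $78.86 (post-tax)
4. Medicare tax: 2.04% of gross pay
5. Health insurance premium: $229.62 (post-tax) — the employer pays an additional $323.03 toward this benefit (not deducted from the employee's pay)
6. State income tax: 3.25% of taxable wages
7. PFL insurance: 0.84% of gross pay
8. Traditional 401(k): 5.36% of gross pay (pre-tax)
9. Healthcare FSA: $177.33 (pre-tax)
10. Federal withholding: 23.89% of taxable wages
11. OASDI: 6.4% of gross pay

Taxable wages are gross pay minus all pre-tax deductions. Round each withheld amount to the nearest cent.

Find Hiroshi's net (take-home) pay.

$4790.43

Healthcare FSA: $177.33
Traditional 401(k): $9683.37 × 0.0536 = $519.03
Pre-tax total = $177.33 + $519.03 = $696.36
Taxable wages = $9683.37 − $696.36 = $8987.01
Federal withholding: $8987.01 × 0.2389 = $2147.00
City income tax: $8987.01 × 0.0341 = $306.46
State income tax: $8987.01 × 0.0325 = $292.08
PFL insurance: $9683.37 × 0.0084 = $81.34
OASDI: $9683.37 × 0.064 = $619.74
Medicare tax: $9683.37 × 0.0204 = $197.54
Health insurance premium: $229.62
Fitness reimbursement repayment: $243.94
Union dues: $78.86
(Employer's $323.03 toward health insurance premium is not withheld from the employee.)
Total deductions = $177.33 + $519.03 + $2147.00 + $306.46 + $292.08 + $81.34 + $619.74 + $197.54 + $229.62 + $243.94 + $78.86 = $4892.94
Net pay = $9683.37 − $4892.94 = $4790.43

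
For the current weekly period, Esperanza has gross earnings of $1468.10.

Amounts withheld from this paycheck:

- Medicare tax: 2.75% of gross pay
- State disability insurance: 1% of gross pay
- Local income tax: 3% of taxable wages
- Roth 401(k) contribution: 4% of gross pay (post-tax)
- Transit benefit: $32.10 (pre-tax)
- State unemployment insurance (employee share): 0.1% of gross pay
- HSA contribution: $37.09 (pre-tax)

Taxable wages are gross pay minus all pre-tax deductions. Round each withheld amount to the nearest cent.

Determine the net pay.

Transit benefit: $32.10
HSA contribution: $37.09
Pre-tax total = $32.10 + $37.09 = $69.19
Taxable wages = $1468.10 − $69.19 = $1398.91
Local income tax: $1398.91 × 0.03 = $41.97
State disability insurance: $1468.10 × 0.01 = $14.68
State unemployment insurance (employee share): $1468.10 × 0.001 = $1.47
Medicare tax: $1468.10 × 0.0275 = $40.37
Roth 401(k) contribution: $1468.10 × 0.04 = $58.72
Total deductions = $32.10 + $37.09 + $41.97 + $14.68 + $1.47 + $40.37 + $58.72 = $226.40
Net pay = $1468.10 − $226.40 = $1241.70

$1241.70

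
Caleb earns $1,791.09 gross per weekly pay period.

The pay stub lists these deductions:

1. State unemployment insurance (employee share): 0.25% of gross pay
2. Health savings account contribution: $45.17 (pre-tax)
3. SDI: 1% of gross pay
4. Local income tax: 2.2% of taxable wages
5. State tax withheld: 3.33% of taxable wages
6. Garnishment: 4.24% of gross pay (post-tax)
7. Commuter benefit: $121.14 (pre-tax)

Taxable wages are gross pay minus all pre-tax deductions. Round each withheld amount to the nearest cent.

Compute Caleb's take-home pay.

$1,436.59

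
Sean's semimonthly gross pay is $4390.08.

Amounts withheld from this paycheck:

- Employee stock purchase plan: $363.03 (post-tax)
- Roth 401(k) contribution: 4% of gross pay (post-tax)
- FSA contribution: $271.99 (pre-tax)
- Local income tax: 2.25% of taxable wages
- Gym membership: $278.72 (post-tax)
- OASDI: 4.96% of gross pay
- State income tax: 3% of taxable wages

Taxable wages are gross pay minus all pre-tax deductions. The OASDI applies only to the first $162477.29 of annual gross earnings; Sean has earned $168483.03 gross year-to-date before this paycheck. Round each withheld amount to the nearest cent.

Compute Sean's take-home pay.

$3084.54

FSA contribution: $271.99
Taxable wages = $4390.08 − $271.99 = $4118.09
State income tax: $4118.09 × 0.03 = $123.54
Local income tax: $4118.09 × 0.0225 = $92.66
OASDI: annual cap $162477.29 already reached (YTD $168483.03), so $0.00
Gym membership: $278.72
Roth 401(k) contribution: $4390.08 × 0.04 = $175.60
Employee stock purchase plan: $363.03
Total deductions = $271.99 + $123.54 + $92.66 + $0.00 + $278.72 + $175.60 + $363.03 = $1305.54
Net pay = $4390.08 − $1305.54 = $3084.54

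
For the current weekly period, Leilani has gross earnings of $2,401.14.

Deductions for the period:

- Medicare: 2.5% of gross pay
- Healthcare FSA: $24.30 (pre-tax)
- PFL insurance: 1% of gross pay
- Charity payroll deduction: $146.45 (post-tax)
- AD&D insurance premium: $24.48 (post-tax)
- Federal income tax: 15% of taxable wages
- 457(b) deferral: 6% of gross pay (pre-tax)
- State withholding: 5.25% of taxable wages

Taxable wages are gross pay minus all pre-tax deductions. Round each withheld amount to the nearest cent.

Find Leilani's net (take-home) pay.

457(b) deferral: $2,401.14 × 0.06 = $144.07
Healthcare FSA: $24.30
Pre-tax total = $144.07 + $24.30 = $168.37
Taxable wages = $2,401.14 − $168.37 = $2,232.77
State withholding: $2,232.77 × 0.0525 = $117.22
Federal income tax: $2,232.77 × 0.15 = $334.92
Medicare: $2,401.14 × 0.025 = $60.03
PFL insurance: $2,401.14 × 0.01 = $24.01
Charity payroll deduction: $146.45
AD&D insurance premium: $24.48
Total deductions = $144.07 + $24.30 + $117.22 + $334.92 + $60.03 + $24.01 + $146.45 + $24.48 = $875.48
Net pay = $2,401.14 − $875.48 = $1,525.66

$1,525.66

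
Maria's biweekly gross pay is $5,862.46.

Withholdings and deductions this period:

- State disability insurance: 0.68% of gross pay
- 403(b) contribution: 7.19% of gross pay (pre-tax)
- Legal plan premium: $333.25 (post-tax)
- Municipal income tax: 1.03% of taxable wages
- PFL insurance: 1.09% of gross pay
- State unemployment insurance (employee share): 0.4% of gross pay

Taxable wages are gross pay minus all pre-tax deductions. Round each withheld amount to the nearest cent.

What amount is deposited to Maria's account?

403(b) contribution: $5,862.46 × 0.0719 = $421.51
Taxable wages = $5,862.46 − $421.51 = $5,440.95
Municipal income tax: $5,440.95 × 0.0103 = $56.04
PFL insurance: $5,862.46 × 0.0109 = $63.90
State unemployment insurance (employee share): $5,862.46 × 0.004 = $23.45
State disability insurance: $5,862.46 × 0.0068 = $39.86
Legal plan premium: $333.25
Total deductions = $421.51 + $56.04 + $63.90 + $23.45 + $39.86 + $333.25 = $938.01
Net pay = $5,862.46 − $938.01 = $4,924.45

$4,924.45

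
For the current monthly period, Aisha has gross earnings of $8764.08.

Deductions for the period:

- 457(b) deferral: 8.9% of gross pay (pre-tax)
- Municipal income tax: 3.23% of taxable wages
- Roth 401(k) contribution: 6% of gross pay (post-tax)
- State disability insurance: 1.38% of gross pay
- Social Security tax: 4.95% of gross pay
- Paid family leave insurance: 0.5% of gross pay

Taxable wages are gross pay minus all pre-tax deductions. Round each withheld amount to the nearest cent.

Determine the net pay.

$6601.77

457(b) deferral: $8764.08 × 0.089 = $780.00
Taxable wages = $8764.08 − $780.00 = $7984.08
Municipal income tax: $7984.08 × 0.0323 = $257.89
State disability insurance: $8764.08 × 0.0138 = $120.94
Paid family leave insurance: $8764.08 × 0.005 = $43.82
Social Security tax: $8764.08 × 0.0495 = $433.82
Roth 401(k) contribution: $8764.08 × 0.06 = $525.84
Total deductions = $780.00 + $257.89 + $120.94 + $43.82 + $433.82 + $525.84 = $2162.31
Net pay = $8764.08 − $2162.31 = $6601.77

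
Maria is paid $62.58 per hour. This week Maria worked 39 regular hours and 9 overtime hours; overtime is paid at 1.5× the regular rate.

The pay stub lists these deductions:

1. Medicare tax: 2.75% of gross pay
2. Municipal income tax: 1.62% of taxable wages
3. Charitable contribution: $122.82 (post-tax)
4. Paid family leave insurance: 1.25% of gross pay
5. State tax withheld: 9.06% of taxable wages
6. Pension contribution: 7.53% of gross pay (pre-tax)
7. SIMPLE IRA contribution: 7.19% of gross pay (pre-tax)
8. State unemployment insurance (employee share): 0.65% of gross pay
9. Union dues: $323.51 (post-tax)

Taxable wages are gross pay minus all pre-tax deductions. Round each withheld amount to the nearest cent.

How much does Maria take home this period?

$1,903.49

Regular pay: 39 × $62.58 = $2,440.62
Overtime pay: 9 × $62.58 × 1.5 = $844.83
Gross pay = $2,440.62 + $844.83 = $3,285.45
Pension contribution: $3,285.45 × 0.0753 = $247.39
SIMPLE IRA contribution: $3,285.45 × 0.0719 = $236.22
Pre-tax total = $247.39 + $236.22 = $483.61
Taxable wages = $3,285.45 − $483.61 = $2,801.84
Municipal income tax: $2,801.84 × 0.0162 = $45.39
State tax withheld: $2,801.84 × 0.0906 = $253.85
Medicare tax: $3,285.45 × 0.0275 = $90.35
State unemployment insurance (employee share): $3,285.45 × 0.0065 = $21.36
Paid family leave insurance: $3,285.45 × 0.0125 = $41.07
Charitable contribution: $122.82
Union dues: $323.51
Total deductions = $247.39 + $236.22 + $45.39 + $253.85 + $90.35 + $21.36 + $41.07 + $122.82 + $323.51 = $1,381.96
Net pay = $3,285.45 − $1,381.96 = $1,903.49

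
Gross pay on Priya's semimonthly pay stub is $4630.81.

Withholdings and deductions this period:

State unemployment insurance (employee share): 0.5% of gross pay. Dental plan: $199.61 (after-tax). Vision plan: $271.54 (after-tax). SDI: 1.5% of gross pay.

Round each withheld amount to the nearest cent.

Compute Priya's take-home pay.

SDI: $4630.81 × 0.015 = $69.46
State unemployment insurance (employee share): $4630.81 × 0.005 = $23.15
Vision plan: $271.54
Dental plan: $199.61
Total deductions = $69.46 + $23.15 + $271.54 + $199.61 = $563.76
Net pay = $4630.81 − $563.76 = $4067.05

$4067.05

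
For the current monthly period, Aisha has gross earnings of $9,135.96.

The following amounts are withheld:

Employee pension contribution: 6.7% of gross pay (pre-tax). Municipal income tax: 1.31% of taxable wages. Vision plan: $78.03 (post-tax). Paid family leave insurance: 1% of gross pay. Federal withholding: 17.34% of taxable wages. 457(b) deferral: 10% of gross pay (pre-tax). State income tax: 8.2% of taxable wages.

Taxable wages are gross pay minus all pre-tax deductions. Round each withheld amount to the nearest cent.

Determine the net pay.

Employee pension contribution: $9,135.96 × 0.067 = $612.11
457(b) deferral: $9,135.96 × 0.1 = $913.60
Pre-tax total = $612.11 + $913.60 = $1,525.71
Taxable wages = $9,135.96 − $1,525.71 = $7,610.25
Federal withholding: $7,610.25 × 0.1734 = $1,319.62
Municipal income tax: $7,610.25 × 0.0131 = $99.69
State income tax: $7,610.25 × 0.082 = $624.04
Paid family leave insurance: $9,135.96 × 0.01 = $91.36
Vision plan: $78.03
Total deductions = $612.11 + $913.60 + $1,319.62 + $99.69 + $624.04 + $91.36 + $78.03 = $3,738.45
Net pay = $9,135.96 − $3,738.45 = $5,397.51

$5,397.51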